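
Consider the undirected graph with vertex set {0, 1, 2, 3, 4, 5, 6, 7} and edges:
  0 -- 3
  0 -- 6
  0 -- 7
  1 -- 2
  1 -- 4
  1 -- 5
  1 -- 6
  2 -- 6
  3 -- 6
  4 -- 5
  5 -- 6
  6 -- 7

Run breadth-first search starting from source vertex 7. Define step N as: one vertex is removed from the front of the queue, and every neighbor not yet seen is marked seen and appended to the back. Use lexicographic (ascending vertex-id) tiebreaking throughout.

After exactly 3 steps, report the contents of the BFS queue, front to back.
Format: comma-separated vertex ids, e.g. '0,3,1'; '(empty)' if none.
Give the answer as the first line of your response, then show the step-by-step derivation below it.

3,1,2,5

step 1: dequeue 7; queue=[0,6]; order=7
step 2: dequeue 0; queue=[6,3]; order=7,0
step 3: dequeue 6; queue=[3,1,2,5]; order=7,0,6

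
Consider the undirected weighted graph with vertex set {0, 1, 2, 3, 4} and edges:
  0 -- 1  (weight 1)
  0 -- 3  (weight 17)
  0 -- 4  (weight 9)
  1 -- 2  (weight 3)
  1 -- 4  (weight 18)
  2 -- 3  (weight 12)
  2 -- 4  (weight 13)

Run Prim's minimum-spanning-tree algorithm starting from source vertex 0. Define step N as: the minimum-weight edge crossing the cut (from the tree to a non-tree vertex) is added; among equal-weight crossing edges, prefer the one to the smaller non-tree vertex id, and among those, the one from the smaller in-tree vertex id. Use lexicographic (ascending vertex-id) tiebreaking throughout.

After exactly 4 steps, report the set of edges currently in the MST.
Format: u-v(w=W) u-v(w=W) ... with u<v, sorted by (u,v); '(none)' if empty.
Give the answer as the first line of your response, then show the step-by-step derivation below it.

0-1(w=1) 0-4(w=9) 1-2(w=3) 2-3(w=12)

step 1: add edge 0-1 (w=1); MST = {0-1(w=1)}
step 2: add edge 1-2 (w=3); MST = {0-1(w=1) 1-2(w=3)}
step 3: add edge 0-4 (w=9); MST = {0-1(w=1) 0-4(w=9) 1-2(w=3)}
step 4: add edge 2-3 (w=12); MST = {0-1(w=1) 0-4(w=9) 1-2(w=3) 2-3(w=12)}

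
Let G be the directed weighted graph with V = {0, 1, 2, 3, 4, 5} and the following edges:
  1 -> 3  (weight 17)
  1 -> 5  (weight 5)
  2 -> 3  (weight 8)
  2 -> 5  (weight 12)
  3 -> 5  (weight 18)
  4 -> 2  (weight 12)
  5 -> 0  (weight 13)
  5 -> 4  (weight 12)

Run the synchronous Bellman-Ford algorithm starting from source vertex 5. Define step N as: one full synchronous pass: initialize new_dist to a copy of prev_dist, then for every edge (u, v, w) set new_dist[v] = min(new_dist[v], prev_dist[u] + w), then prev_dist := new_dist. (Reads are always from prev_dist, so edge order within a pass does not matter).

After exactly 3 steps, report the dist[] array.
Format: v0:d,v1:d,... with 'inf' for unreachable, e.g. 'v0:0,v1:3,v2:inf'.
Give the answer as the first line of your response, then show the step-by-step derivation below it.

v0:13,v1:inf,v2:24,v3:32,v4:12,v5:0

step 1: dist = v0:13,v1:inf,v2:inf,v3:inf,v4:12,v5:0
step 2: dist = v0:13,v1:inf,v2:24,v3:inf,v4:12,v5:0
step 3: dist = v0:13,v1:inf,v2:24,v3:32,v4:12,v5:0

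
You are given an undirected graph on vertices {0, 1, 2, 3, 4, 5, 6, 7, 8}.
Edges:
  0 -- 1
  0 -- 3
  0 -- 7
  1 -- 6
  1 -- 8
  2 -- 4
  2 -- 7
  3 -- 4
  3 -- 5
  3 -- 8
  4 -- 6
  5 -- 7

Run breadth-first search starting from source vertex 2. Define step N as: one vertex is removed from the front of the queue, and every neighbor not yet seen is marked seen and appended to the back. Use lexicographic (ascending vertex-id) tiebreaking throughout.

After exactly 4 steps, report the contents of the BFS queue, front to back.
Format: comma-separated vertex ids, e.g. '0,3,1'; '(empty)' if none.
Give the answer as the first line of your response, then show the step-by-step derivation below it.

6,0,5,8

step 1: dequeue 2; queue=[4,7]; order=2
step 2: dequeue 4; queue=[7,3,6]; order=2,4
step 3: dequeue 7; queue=[3,6,0,5]; order=2,4,7
step 4: dequeue 3; queue=[6,0,5,8]; order=2,4,7,3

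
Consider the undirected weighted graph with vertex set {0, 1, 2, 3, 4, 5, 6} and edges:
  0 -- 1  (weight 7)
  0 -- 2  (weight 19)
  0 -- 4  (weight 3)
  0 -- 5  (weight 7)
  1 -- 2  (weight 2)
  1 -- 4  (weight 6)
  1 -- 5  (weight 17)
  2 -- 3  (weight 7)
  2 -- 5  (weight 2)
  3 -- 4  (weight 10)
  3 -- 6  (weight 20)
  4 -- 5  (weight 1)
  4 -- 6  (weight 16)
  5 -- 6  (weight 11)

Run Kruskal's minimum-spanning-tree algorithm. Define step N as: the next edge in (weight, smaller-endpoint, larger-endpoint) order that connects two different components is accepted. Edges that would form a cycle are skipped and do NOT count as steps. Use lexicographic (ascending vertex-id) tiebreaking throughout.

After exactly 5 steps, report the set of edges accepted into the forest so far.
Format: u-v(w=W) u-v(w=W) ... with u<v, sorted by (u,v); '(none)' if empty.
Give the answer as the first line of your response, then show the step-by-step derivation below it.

0-4(w=3) 1-2(w=2) 2-3(w=7) 2-5(w=2) 4-5(w=1)

step 1: add edge 4-5 (w=1); MST = {4-5(w=1)}
step 2: add edge 1-2 (w=2); MST = {1-2(w=2) 4-5(w=1)}
step 3: add edge 2-5 (w=2); MST = {1-2(w=2) 2-5(w=2) 4-5(w=1)}
step 4: add edge 0-4 (w=3); MST = {0-4(w=3) 1-2(w=2) 2-5(w=2) 4-5(w=1)}
step 5: add edge 2-3 (w=7); MST = {0-4(w=3) 1-2(w=2) 2-3(w=7) 2-5(w=2) 4-5(w=1)}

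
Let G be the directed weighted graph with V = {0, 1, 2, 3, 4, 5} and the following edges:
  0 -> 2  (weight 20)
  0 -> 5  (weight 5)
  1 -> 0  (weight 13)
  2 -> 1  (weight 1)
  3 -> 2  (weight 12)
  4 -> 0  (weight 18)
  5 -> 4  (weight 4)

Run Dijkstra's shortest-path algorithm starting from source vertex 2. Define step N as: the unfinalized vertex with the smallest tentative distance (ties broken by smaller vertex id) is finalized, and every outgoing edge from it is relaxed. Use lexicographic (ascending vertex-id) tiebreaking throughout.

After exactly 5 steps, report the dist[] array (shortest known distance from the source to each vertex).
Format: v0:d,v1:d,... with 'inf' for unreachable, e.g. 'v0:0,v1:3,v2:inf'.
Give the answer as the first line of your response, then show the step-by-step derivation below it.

v0:14,v1:1,v2:0,v3:inf,v4:23,v5:19

step 1: dist = v0:inf,v1:1,v2:0,v3:inf,v4:inf,v5:inf
step 2: dist = v0:14,v1:1,v2:0,v3:inf,v4:inf,v5:inf
step 3: dist = v0:14,v1:1,v2:0,v3:inf,v4:inf,v5:19
step 4: dist = v0:14,v1:1,v2:0,v3:inf,v4:23,v5:19
step 5: dist = v0:14,v1:1,v2:0,v3:inf,v4:23,v5:19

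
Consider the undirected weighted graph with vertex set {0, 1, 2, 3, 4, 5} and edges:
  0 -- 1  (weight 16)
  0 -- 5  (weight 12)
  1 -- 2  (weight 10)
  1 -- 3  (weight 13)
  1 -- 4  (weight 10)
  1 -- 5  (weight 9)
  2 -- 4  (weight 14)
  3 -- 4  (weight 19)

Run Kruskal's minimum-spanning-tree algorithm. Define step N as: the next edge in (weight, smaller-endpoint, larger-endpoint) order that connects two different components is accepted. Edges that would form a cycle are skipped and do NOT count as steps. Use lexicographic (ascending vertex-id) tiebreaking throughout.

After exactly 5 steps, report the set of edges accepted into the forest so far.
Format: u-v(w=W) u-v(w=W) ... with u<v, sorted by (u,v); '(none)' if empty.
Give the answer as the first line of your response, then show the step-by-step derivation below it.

0-5(w=12) 1-2(w=10) 1-3(w=13) 1-4(w=10) 1-5(w=9)

step 1: add edge 1-5 (w=9); MST = {1-5(w=9)}
step 2: add edge 1-2 (w=10); MST = {1-2(w=10) 1-5(w=9)}
step 3: add edge 1-4 (w=10); MST = {1-2(w=10) 1-4(w=10) 1-5(w=9)}
step 4: add edge 0-5 (w=12); MST = {0-5(w=12) 1-2(w=10) 1-4(w=10) 1-5(w=9)}
step 5: add edge 1-3 (w=13); MST = {0-5(w=12) 1-2(w=10) 1-3(w=13) 1-4(w=10) 1-5(w=9)}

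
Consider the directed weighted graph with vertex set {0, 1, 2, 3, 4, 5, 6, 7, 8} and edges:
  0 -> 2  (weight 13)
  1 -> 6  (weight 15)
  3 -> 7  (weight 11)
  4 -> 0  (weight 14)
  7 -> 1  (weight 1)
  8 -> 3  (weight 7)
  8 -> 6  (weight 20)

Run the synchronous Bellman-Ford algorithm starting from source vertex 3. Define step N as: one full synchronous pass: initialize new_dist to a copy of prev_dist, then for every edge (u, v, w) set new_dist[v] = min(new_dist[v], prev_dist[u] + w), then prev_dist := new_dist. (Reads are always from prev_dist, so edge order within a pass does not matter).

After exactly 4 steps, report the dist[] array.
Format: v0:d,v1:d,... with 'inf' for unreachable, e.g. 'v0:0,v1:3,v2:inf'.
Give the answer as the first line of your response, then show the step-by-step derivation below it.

v0:inf,v1:12,v2:inf,v3:0,v4:inf,v5:inf,v6:27,v7:11,v8:inf

step 1: dist = v0:inf,v1:inf,v2:inf,v3:0,v4:inf,v5:inf,v6:inf,v7:11,v8:inf
step 2: dist = v0:inf,v1:12,v2:inf,v3:0,v4:inf,v5:inf,v6:inf,v7:11,v8:inf
step 3: dist = v0:inf,v1:12,v2:inf,v3:0,v4:inf,v5:inf,v6:27,v7:11,v8:inf
step 4: dist = v0:inf,v1:12,v2:inf,v3:0,v4:inf,v5:inf,v6:27,v7:11,v8:inf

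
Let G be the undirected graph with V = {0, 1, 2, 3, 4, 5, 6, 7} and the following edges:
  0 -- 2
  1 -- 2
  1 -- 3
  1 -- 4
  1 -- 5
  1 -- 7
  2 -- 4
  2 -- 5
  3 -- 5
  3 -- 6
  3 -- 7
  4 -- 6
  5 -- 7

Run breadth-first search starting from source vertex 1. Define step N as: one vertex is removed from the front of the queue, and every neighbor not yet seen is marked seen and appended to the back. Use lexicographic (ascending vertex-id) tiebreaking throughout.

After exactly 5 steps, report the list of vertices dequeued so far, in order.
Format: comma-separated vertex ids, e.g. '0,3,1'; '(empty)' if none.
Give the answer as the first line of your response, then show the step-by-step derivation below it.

1,2,3,4,5

step 1: dequeue 1; queue=[2,3,4,5,7]; order=1
step 2: dequeue 2; queue=[3,4,5,7,0]; order=1,2
step 3: dequeue 3; queue=[4,5,7,0,6]; order=1,2,3
step 4: dequeue 4; queue=[5,7,0,6]; order=1,2,3,4
step 5: dequeue 5; queue=[7,0,6]; order=1,2,3,4,5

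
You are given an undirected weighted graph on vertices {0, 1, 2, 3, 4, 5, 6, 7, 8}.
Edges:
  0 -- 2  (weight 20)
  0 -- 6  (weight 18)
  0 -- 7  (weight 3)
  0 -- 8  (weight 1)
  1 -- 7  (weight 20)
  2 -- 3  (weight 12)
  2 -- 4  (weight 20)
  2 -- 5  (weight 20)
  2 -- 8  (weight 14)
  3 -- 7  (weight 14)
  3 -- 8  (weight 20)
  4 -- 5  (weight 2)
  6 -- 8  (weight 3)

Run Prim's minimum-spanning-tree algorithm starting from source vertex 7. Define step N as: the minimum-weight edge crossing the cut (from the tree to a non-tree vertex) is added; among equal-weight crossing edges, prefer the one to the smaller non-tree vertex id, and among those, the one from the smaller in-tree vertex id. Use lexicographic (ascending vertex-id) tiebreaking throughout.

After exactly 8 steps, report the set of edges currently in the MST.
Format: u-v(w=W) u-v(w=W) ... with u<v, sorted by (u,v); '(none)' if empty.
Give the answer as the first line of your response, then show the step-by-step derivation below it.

0-7(w=3) 0-8(w=1) 1-7(w=20) 2-3(w=12) 2-4(w=20) 2-8(w=14) 4-5(w=2) 6-8(w=3)

step 1: add edge 0-7 (w=3); MST = {0-7(w=3)}
step 2: add edge 0-8 (w=1); MST = {0-7(w=3) 0-8(w=1)}
step 3: add edge 6-8 (w=3); MST = {0-7(w=3) 0-8(w=1) 6-8(w=3)}
step 4: add edge 2-8 (w=14); MST = {0-7(w=3) 0-8(w=1) 2-8(w=14) 6-8(w=3)}
step 5: add edge 2-3 (w=12); MST = {0-7(w=3) 0-8(w=1) 2-3(w=12) 2-8(w=14) 6-8(w=3)}
step 6: add edge 1-7 (w=20); MST = {0-7(w=3) 0-8(w=1) 1-7(w=20) 2-3(w=12) 2-8(w=14) 6-8(w=3)}
step 7: add edge 2-4 (w=20); MST = {0-7(w=3) 0-8(w=1) 1-7(w=20) 2-3(w=12) 2-4(w=20) 2-8(w=14) 6-8(w=3)}
step 8: add edge 4-5 (w=2); MST = {0-7(w=3) 0-8(w=1) 1-7(w=20) 2-3(w=12) 2-4(w=20) 2-8(w=14) 4-5(w=2) 6-8(w=3)}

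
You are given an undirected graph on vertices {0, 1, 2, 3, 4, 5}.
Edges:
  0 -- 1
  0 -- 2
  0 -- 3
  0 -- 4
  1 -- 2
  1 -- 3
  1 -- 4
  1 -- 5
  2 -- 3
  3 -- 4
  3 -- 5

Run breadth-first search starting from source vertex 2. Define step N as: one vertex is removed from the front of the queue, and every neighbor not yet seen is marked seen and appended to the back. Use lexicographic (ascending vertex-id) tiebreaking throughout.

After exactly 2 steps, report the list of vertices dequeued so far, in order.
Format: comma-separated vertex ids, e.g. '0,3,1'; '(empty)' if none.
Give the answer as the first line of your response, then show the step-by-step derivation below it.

2,0

step 1: dequeue 2; queue=[0,1,3]; order=2
step 2: dequeue 0; queue=[1,3,4]; order=2,0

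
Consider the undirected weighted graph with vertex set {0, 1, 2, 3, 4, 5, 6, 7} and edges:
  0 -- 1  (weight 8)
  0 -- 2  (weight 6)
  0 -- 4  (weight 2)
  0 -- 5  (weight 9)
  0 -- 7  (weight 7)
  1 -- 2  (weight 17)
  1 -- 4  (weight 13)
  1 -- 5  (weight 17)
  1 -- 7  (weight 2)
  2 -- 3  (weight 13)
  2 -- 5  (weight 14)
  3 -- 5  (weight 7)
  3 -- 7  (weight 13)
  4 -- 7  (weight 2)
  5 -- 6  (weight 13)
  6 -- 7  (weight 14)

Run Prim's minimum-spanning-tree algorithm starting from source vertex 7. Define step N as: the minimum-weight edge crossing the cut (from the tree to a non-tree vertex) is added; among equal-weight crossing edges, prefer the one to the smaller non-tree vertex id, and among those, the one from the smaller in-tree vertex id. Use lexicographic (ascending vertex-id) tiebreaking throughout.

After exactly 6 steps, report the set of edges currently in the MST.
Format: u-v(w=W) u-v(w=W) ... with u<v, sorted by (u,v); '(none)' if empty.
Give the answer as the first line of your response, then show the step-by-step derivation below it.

0-2(w=6) 0-4(w=2) 0-5(w=9) 1-7(w=2) 3-5(w=7) 4-7(w=2)

step 1: add edge 1-7 (w=2); MST = {1-7(w=2)}
step 2: add edge 4-7 (w=2); MST = {1-7(w=2) 4-7(w=2)}
step 3: add edge 0-4 (w=2); MST = {0-4(w=2) 1-7(w=2) 4-7(w=2)}
step 4: add edge 0-2 (w=6); MST = {0-2(w=6) 0-4(w=2) 1-7(w=2) 4-7(w=2)}
step 5: add edge 0-5 (w=9); MST = {0-2(w=6) 0-4(w=2) 0-5(w=9) 1-7(w=2) 4-7(w=2)}
step 6: add edge 3-5 (w=7); MST = {0-2(w=6) 0-4(w=2) 0-5(w=9) 1-7(w=2) 3-5(w=7) 4-7(w=2)}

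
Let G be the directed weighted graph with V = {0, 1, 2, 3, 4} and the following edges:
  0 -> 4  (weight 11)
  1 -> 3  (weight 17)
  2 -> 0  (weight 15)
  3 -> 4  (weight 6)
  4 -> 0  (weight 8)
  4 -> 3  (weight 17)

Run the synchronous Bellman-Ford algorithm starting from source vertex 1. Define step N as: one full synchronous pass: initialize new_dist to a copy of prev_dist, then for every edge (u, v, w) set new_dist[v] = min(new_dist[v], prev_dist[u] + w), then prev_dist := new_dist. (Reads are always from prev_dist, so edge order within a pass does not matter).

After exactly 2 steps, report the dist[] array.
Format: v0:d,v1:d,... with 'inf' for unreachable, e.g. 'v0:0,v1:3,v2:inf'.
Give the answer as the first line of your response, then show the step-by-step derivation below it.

v0:inf,v1:0,v2:inf,v3:17,v4:23

step 1: dist = v0:inf,v1:0,v2:inf,v3:17,v4:inf
step 2: dist = v0:inf,v1:0,v2:inf,v3:17,v4:23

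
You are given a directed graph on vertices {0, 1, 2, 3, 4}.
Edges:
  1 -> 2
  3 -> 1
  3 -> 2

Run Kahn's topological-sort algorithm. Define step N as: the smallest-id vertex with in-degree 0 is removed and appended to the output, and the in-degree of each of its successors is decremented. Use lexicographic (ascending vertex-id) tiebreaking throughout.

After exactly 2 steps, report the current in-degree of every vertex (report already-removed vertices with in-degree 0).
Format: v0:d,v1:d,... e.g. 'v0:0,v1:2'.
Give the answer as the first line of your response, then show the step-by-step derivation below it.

v0:0,v1:0,v2:1,v3:0,v4:0

step 1: output 0; order=[0]; indeg=(0,1,2,0,0)
step 2: output 3; order=[0,3]; indeg=(0,0,1,0,0)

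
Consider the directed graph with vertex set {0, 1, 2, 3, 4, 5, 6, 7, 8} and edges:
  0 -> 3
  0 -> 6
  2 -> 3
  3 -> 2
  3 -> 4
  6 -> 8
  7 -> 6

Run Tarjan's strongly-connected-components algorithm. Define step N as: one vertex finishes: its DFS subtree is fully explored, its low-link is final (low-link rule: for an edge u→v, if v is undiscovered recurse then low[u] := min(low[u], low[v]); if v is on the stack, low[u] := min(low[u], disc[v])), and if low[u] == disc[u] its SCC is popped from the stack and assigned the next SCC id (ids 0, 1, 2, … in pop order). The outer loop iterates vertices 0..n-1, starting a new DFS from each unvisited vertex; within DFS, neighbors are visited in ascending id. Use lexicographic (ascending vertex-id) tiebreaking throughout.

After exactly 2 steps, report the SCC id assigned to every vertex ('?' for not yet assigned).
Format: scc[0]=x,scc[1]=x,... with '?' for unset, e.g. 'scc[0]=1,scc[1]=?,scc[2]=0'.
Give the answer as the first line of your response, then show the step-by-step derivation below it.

scc[0]=?,scc[1]=?,scc[2]=?,scc[3]=?,scc[4]=0,scc[5]=?,scc[6]=?,scc[7]=?,scc[8]=?

step 1: low=(low[0]=0,low[1]=?,low[2]=1,low[3]=1,low[4]=?,low[5]=?,low[6]=?,low[7]=?,low[8]=?); scc=(scc[0]=?,scc[1]=?,scc[2]=?,scc[3]=?,scc[4]=?,scc[5]=?,scc[6]=?,scc[7]=?,scc[8]=?)
step 2: low=(low[0]=0,low[1]=?,low[2]=1,low[3]=1,low[4]=3,low[5]=?,low[6]=?,low[7]=?,low[8]=?); scc=(scc[0]=?,scc[1]=?,scc[2]=?,scc[3]=?,scc[4]=0,scc[5]=?,scc[6]=?,scc[7]=?,scc[8]=?)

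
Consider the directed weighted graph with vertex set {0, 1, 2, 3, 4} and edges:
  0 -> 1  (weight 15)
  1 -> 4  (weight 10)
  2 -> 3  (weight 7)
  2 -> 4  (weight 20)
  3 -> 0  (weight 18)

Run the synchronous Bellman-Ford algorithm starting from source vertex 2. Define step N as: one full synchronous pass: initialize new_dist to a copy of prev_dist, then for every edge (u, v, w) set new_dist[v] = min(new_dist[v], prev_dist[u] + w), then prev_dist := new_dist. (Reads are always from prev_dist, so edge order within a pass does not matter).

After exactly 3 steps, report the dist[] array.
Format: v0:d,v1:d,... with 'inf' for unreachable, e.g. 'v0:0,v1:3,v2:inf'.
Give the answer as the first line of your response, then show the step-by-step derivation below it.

v0:25,v1:40,v2:0,v3:7,v4:20

step 1: dist = v0:inf,v1:inf,v2:0,v3:7,v4:20
step 2: dist = v0:25,v1:inf,v2:0,v3:7,v4:20
step 3: dist = v0:25,v1:40,v2:0,v3:7,v4:20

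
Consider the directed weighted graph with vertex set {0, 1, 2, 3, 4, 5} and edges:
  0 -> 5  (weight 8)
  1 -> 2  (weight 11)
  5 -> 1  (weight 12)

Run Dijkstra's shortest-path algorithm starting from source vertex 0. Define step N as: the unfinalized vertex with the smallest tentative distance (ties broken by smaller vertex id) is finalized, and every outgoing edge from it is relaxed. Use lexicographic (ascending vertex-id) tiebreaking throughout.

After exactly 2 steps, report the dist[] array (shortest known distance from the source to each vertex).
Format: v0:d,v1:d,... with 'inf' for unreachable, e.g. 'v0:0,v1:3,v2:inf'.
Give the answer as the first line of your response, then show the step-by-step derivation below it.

v0:0,v1:20,v2:inf,v3:inf,v4:inf,v5:8

step 1: dist = v0:0,v1:inf,v2:inf,v3:inf,v4:inf,v5:8
step 2: dist = v0:0,v1:20,v2:inf,v3:inf,v4:inf,v5:8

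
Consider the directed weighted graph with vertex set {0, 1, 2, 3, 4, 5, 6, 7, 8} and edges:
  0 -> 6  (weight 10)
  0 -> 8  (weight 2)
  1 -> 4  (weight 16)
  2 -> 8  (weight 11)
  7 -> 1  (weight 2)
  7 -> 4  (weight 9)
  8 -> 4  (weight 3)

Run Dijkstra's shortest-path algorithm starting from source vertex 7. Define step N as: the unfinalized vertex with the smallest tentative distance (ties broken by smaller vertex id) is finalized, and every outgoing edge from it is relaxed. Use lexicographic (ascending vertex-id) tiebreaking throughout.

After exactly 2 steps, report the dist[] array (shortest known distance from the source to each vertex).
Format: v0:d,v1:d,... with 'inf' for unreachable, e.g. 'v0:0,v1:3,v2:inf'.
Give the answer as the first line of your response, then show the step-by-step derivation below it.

v0:inf,v1:2,v2:inf,v3:inf,v4:9,v5:inf,v6:inf,v7:0,v8:inf

step 1: dist = v0:inf,v1:2,v2:inf,v3:inf,v4:9,v5:inf,v6:inf,v7:0,v8:inf
step 2: dist = v0:inf,v1:2,v2:inf,v3:inf,v4:9,v5:inf,v6:inf,v7:0,v8:inf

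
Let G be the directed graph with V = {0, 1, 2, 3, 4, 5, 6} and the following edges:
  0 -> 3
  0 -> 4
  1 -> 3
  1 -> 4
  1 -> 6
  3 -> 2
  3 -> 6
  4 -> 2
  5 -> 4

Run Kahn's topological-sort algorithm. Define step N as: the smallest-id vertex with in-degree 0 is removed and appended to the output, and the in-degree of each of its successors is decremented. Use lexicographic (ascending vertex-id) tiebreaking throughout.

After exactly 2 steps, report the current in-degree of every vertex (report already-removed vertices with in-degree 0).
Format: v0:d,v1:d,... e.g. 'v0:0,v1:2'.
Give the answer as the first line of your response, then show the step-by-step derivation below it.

v0:0,v1:0,v2:2,v3:0,v4:1,v5:0,v6:1

step 1: output 0; order=[0]; indeg=(0,0,2,1,2,0,2)
step 2: output 1; order=[0,1]; indeg=(0,0,2,0,1,0,1)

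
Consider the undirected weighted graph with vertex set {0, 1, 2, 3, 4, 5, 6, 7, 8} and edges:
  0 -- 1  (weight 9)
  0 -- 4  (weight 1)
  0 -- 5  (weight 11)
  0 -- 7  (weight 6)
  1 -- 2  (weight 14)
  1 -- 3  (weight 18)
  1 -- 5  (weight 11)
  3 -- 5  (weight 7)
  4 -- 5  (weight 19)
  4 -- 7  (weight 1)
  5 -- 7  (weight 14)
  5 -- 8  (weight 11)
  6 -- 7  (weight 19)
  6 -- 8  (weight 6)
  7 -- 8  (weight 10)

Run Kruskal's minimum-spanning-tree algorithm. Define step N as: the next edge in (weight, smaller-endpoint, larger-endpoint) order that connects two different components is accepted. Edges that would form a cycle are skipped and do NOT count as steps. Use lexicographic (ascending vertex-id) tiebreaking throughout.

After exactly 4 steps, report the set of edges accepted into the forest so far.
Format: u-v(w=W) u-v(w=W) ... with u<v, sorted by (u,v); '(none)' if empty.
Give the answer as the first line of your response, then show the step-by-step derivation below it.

0-4(w=1) 3-5(w=7) 4-7(w=1) 6-8(w=6)

step 1: add edge 0-4 (w=1); MST = {0-4(w=1)}
step 2: add edge 4-7 (w=1); MST = {0-4(w=1) 4-7(w=1)}
step 3: add edge 6-8 (w=6); MST = {0-4(w=1) 4-7(w=1) 6-8(w=6)}
step 4: add edge 3-5 (w=7); MST = {0-4(w=1) 3-5(w=7) 4-7(w=1) 6-8(w=6)}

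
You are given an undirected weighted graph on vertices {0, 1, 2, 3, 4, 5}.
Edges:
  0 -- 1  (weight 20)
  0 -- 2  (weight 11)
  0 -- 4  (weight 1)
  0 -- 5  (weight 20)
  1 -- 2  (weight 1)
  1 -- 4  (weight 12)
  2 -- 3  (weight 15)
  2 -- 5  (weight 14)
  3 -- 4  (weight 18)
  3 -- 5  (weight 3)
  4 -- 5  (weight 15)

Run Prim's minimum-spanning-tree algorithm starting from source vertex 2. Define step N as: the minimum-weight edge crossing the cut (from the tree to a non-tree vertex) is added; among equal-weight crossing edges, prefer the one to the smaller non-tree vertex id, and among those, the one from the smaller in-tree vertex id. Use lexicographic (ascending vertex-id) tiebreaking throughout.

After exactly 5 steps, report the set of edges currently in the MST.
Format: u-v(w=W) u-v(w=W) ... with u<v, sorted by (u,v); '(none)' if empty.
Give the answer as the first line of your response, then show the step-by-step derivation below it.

0-2(w=11) 0-4(w=1) 1-2(w=1) 2-5(w=14) 3-5(w=3)

step 1: add edge 1-2 (w=1); MST = {1-2(w=1)}
step 2: add edge 0-2 (w=11); MST = {0-2(w=11) 1-2(w=1)}
step 3: add edge 0-4 (w=1); MST = {0-2(w=11) 0-4(w=1) 1-2(w=1)}
step 4: add edge 2-5 (w=14); MST = {0-2(w=11) 0-4(w=1) 1-2(w=1) 2-5(w=14)}
step 5: add edge 3-5 (w=3); MST = {0-2(w=11) 0-4(w=1) 1-2(w=1) 2-5(w=14) 3-5(w=3)}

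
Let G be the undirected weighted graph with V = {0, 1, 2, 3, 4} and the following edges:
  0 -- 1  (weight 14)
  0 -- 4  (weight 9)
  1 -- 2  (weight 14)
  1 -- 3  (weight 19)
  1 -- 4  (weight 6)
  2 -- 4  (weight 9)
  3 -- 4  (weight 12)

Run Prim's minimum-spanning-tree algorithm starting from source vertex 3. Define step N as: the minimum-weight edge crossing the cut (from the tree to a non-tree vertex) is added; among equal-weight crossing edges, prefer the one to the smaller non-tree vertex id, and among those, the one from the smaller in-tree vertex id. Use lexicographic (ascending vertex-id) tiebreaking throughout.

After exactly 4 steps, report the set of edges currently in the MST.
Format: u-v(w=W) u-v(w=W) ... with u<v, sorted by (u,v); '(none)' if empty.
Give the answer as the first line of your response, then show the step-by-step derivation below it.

0-4(w=9) 1-4(w=6) 2-4(w=9) 3-4(w=12)

step 1: add edge 3-4 (w=12); MST = {3-4(w=12)}
step 2: add edge 1-4 (w=6); MST = {1-4(w=6) 3-4(w=12)}
step 3: add edge 0-4 (w=9); MST = {0-4(w=9) 1-4(w=6) 3-4(w=12)}
step 4: add edge 2-4 (w=9); MST = {0-4(w=9) 1-4(w=6) 2-4(w=9) 3-4(w=12)}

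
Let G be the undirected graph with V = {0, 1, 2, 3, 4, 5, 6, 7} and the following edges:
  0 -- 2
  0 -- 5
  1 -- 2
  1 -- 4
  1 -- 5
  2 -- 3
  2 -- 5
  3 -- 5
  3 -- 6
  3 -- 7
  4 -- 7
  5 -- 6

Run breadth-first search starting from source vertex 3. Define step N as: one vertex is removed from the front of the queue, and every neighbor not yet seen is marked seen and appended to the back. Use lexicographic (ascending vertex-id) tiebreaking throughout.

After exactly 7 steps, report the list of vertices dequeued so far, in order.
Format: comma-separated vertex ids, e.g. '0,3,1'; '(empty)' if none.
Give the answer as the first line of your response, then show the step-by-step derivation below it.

3,2,5,6,7,0,1

step 1: dequeue 3; queue=[2,5,6,7]; order=3
step 2: dequeue 2; queue=[5,6,7,0,1]; order=3,2
step 3: dequeue 5; queue=[6,7,0,1]; order=3,2,5
step 4: dequeue 6; queue=[7,0,1]; order=3,2,5,6
step 5: dequeue 7; queue=[0,1,4]; order=3,2,5,6,7
step 6: dequeue 0; queue=[1,4]; order=3,2,5,6,7,0
step 7: dequeue 1; queue=[4]; order=3,2,5,6,7,0,1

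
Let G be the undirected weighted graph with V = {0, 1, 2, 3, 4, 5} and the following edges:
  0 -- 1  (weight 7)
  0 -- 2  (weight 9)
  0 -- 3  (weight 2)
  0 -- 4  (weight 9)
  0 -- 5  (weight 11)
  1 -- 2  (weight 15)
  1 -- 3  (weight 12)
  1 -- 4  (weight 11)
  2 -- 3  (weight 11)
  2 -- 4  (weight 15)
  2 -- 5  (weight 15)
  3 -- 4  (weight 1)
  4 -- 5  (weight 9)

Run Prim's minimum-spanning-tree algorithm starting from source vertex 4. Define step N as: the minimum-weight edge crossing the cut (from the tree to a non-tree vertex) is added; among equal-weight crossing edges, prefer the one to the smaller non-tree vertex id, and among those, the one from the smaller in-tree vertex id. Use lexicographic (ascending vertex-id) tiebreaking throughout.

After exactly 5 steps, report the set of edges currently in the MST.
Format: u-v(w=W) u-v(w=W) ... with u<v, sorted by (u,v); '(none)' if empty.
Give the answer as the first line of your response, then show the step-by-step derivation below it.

0-1(w=7) 0-2(w=9) 0-3(w=2) 3-4(w=1) 4-5(w=9)

step 1: add edge 3-4 (w=1); MST = {3-4(w=1)}
step 2: add edge 0-3 (w=2); MST = {0-3(w=2) 3-4(w=1)}
step 3: add edge 0-1 (w=7); MST = {0-1(w=7) 0-3(w=2) 3-4(w=1)}
step 4: add edge 0-2 (w=9); MST = {0-1(w=7) 0-2(w=9) 0-3(w=2) 3-4(w=1)}
step 5: add edge 4-5 (w=9); MST = {0-1(w=7) 0-2(w=9) 0-3(w=2) 3-4(w=1) 4-5(w=9)}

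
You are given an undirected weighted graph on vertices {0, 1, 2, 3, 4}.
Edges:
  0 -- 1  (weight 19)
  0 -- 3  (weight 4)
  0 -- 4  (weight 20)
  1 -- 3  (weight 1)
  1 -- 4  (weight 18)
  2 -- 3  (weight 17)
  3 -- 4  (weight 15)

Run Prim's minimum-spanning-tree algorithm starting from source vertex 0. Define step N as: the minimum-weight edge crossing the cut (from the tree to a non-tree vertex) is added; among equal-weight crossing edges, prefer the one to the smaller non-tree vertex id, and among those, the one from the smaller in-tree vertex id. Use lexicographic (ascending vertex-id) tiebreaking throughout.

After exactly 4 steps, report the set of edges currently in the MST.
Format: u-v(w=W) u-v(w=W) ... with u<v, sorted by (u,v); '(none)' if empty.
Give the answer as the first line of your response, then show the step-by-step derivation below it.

0-3(w=4) 1-3(w=1) 2-3(w=17) 3-4(w=15)

step 1: add edge 0-3 (w=4); MST = {0-3(w=4)}
step 2: add edge 1-3 (w=1); MST = {0-3(w=4) 1-3(w=1)}
step 3: add edge 3-4 (w=15); MST = {0-3(w=4) 1-3(w=1) 3-4(w=15)}
step 4: add edge 2-3 (w=17); MST = {0-3(w=4) 1-3(w=1) 2-3(w=17) 3-4(w=15)}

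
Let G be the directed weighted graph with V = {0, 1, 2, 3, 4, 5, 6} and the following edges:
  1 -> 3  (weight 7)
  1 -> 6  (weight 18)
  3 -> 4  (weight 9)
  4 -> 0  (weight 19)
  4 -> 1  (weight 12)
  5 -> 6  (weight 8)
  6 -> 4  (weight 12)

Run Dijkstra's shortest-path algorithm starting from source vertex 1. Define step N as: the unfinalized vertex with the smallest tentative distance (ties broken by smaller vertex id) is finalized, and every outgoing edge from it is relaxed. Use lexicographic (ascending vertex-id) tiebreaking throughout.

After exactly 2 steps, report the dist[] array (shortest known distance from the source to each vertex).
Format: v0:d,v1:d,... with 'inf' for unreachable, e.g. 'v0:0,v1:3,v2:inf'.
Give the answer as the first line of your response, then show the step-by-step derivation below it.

v0:inf,v1:0,v2:inf,v3:7,v4:16,v5:inf,v6:18

step 1: dist = v0:inf,v1:0,v2:inf,v3:7,v4:inf,v5:inf,v6:18
step 2: dist = v0:inf,v1:0,v2:inf,v3:7,v4:16,v5:inf,v6:18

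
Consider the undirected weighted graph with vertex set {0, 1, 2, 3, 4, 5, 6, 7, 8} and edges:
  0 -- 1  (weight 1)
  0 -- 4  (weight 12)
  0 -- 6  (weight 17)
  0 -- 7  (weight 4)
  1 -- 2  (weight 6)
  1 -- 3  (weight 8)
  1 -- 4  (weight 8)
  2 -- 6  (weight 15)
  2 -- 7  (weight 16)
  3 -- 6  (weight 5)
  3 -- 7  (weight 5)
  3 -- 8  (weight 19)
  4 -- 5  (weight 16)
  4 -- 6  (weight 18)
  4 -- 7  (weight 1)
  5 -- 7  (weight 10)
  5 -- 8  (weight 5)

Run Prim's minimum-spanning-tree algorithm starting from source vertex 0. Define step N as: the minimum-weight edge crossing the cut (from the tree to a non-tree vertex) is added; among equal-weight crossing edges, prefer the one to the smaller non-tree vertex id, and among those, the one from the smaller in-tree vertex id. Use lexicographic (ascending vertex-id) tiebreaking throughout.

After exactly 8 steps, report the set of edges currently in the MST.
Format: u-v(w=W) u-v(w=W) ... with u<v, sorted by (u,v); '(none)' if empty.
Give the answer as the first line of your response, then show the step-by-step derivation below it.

0-1(w=1) 0-7(w=4) 1-2(w=6) 3-6(w=5) 3-7(w=5) 4-7(w=1) 5-7(w=10) 5-8(w=5)

step 1: add edge 0-1 (w=1); MST = {0-1(w=1)}
step 2: add edge 0-7 (w=4); MST = {0-1(w=1) 0-7(w=4)}
step 3: add edge 4-7 (w=1); MST = {0-1(w=1) 0-7(w=4) 4-7(w=1)}
step 4: add edge 3-7 (w=5); MST = {0-1(w=1) 0-7(w=4) 3-7(w=5) 4-7(w=1)}
step 5: add edge 3-6 (w=5); MST = {0-1(w=1) 0-7(w=4) 3-6(w=5) 3-7(w=5) 4-7(w=1)}
step 6: add edge 1-2 (w=6); MST = {0-1(w=1) 0-7(w=4) 1-2(w=6) 3-6(w=5) 3-7(w=5) 4-7(w=1)}
step 7: add edge 5-7 (w=10); MST = {0-1(w=1) 0-7(w=4) 1-2(w=6) 3-6(w=5) 3-7(w=5) 4-7(w=1) 5-7(w=10)}
step 8: add edge 5-8 (w=5); MST = {0-1(w=1) 0-7(w=4) 1-2(w=6) 3-6(w=5) 3-7(w=5) 4-7(w=1) 5-7(w=10) 5-8(w=5)}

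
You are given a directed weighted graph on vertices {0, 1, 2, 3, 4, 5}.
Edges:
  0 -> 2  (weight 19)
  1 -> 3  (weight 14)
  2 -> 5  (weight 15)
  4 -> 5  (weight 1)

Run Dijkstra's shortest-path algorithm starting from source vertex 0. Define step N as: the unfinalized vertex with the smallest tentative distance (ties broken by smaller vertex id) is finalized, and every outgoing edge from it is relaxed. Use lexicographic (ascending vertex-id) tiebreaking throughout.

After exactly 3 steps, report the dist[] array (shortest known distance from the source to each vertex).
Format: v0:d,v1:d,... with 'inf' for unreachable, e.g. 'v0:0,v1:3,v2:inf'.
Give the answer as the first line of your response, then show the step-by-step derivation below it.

v0:0,v1:inf,v2:19,v3:inf,v4:inf,v5:34

step 1: dist = v0:0,v1:inf,v2:19,v3:inf,v4:inf,v5:inf
step 2: dist = v0:0,v1:inf,v2:19,v3:inf,v4:inf,v5:34
step 3: dist = v0:0,v1:inf,v2:19,v3:inf,v4:inf,v5:34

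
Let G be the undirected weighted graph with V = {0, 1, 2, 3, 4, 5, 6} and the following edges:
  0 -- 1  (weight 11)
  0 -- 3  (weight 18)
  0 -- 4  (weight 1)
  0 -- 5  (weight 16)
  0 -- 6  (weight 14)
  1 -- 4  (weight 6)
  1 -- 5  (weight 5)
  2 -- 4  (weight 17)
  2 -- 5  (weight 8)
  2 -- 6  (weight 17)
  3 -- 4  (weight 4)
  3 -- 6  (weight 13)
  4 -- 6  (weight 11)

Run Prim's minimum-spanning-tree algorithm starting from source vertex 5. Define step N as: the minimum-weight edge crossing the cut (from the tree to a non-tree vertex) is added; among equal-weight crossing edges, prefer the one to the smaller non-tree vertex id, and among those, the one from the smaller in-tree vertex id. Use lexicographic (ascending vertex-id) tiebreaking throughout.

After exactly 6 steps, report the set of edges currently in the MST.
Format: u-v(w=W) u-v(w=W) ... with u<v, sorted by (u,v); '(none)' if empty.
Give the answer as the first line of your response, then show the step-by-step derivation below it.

0-4(w=1) 1-4(w=6) 1-5(w=5) 2-5(w=8) 3-4(w=4) 4-6(w=11)

step 1: add edge 1-5 (w=5); MST = {1-5(w=5)}
step 2: add edge 1-4 (w=6); MST = {1-4(w=6) 1-5(w=5)}
step 3: add edge 0-4 (w=1); MST = {0-4(w=1) 1-4(w=6) 1-5(w=5)}
step 4: add edge 3-4 (w=4); MST = {0-4(w=1) 1-4(w=6) 1-5(w=5) 3-4(w=4)}
step 5: add edge 2-5 (w=8); MST = {0-4(w=1) 1-4(w=6) 1-5(w=5) 2-5(w=8) 3-4(w=4)}
step 6: add edge 4-6 (w=11); MST = {0-4(w=1) 1-4(w=6) 1-5(w=5) 2-5(w=8) 3-4(w=4) 4-6(w=11)}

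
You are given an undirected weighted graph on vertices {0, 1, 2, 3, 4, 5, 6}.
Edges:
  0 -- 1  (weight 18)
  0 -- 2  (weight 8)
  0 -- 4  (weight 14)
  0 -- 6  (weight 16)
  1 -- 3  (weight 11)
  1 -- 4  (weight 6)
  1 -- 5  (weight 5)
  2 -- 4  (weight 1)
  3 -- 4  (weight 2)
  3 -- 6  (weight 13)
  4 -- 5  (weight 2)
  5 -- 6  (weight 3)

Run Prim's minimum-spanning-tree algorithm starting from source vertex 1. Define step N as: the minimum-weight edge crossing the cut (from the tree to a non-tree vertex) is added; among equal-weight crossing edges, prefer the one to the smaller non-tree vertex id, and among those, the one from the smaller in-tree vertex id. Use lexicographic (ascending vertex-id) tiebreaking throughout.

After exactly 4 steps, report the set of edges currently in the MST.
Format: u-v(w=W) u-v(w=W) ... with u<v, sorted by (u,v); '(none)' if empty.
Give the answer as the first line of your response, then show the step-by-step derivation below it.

1-5(w=5) 2-4(w=1) 3-4(w=2) 4-5(w=2)

step 1: add edge 1-5 (w=5); MST = {1-5(w=5)}
step 2: add edge 4-5 (w=2); MST = {1-5(w=5) 4-5(w=2)}
step 3: add edge 2-4 (w=1); MST = {1-5(w=5) 2-4(w=1) 4-5(w=2)}
step 4: add edge 3-4 (w=2); MST = {1-5(w=5) 2-4(w=1) 3-4(w=2) 4-5(w=2)}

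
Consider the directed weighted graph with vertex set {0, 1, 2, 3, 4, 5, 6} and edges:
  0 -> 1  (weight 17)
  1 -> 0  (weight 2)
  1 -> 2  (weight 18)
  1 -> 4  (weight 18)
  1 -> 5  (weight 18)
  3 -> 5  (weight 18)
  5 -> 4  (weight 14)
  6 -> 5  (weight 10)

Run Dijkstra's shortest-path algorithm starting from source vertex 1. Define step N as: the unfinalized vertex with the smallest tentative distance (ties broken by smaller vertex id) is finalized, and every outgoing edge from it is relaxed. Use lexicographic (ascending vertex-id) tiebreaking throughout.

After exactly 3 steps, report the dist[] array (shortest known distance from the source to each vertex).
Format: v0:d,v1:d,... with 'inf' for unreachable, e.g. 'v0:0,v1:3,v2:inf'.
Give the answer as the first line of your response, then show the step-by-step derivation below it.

v0:2,v1:0,v2:18,v3:inf,v4:18,v5:18,v6:inf

step 1: dist = v0:2,v1:0,v2:18,v3:inf,v4:18,v5:18,v6:inf
step 2: dist = v0:2,v1:0,v2:18,v3:inf,v4:18,v5:18,v6:inf
step 3: dist = v0:2,v1:0,v2:18,v3:inf,v4:18,v5:18,v6:inf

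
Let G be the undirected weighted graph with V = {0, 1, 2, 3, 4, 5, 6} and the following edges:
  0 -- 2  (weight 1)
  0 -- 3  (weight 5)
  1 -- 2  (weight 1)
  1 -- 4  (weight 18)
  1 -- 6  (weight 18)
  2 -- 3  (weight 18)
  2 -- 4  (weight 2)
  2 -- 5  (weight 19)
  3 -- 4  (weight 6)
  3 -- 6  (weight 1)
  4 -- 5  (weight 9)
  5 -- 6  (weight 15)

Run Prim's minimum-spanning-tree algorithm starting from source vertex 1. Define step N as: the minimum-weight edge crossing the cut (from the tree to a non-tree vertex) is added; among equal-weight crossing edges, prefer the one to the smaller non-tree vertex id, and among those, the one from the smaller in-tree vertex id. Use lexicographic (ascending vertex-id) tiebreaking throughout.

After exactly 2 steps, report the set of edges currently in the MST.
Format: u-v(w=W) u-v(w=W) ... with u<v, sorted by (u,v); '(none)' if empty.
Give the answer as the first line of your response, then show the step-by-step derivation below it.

0-2(w=1) 1-2(w=1)

step 1: add edge 1-2 (w=1); MST = {1-2(w=1)}
step 2: add edge 0-2 (w=1); MST = {0-2(w=1) 1-2(w=1)}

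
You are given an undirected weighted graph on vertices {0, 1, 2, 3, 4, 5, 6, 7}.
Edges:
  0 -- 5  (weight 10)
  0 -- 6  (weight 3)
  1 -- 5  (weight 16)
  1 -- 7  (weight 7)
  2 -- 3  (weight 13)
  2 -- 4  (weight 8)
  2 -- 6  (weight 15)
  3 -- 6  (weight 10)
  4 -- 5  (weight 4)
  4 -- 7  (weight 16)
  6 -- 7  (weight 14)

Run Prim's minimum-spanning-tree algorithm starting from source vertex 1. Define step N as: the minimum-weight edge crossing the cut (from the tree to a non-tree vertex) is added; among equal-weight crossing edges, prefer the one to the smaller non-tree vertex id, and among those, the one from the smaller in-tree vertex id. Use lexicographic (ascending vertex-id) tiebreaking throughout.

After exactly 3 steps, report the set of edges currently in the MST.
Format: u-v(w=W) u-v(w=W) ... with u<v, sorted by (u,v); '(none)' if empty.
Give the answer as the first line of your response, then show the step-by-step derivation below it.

0-6(w=3) 1-7(w=7) 6-7(w=14)

step 1: add edge 1-7 (w=7); MST = {1-7(w=7)}
step 2: add edge 6-7 (w=14); MST = {1-7(w=7) 6-7(w=14)}
step 3: add edge 0-6 (w=3); MST = {0-6(w=3) 1-7(w=7) 6-7(w=14)}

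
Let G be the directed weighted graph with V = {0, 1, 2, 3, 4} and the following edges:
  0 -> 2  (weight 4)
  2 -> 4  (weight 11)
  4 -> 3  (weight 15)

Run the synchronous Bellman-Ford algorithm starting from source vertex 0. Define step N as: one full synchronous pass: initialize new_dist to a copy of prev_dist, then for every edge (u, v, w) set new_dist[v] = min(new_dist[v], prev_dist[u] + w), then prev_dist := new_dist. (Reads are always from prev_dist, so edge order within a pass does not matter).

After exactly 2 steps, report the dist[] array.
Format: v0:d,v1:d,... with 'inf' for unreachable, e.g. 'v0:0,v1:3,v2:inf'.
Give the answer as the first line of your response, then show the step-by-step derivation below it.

v0:0,v1:inf,v2:4,v3:inf,v4:15

step 1: dist = v0:0,v1:inf,v2:4,v3:inf,v4:inf
step 2: dist = v0:0,v1:inf,v2:4,v3:inf,v4:15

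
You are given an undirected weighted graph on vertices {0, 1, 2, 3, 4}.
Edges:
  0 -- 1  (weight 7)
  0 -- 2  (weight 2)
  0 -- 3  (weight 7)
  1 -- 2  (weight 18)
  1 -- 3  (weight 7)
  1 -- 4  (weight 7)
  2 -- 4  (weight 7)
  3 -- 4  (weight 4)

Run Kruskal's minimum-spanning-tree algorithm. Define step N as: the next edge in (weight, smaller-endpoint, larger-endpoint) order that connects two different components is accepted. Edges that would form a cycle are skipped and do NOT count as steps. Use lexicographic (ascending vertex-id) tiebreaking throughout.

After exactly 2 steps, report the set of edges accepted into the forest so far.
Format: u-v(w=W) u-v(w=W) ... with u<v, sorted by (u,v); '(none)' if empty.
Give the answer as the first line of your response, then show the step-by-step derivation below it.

0-2(w=2) 3-4(w=4)

step 1: add edge 0-2 (w=2); MST = {0-2(w=2)}
step 2: add edge 3-4 (w=4); MST = {0-2(w=2) 3-4(w=4)}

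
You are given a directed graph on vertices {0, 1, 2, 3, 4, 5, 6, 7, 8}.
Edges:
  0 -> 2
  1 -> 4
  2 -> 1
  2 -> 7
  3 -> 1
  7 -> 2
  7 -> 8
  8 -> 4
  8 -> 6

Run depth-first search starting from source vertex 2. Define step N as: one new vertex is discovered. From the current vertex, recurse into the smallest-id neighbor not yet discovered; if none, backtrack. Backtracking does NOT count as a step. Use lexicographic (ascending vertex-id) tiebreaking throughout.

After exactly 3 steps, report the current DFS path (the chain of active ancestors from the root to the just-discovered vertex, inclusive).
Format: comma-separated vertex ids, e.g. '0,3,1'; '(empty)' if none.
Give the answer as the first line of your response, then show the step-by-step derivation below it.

2,1,4

step 1: discover 2; path=2; order=2
step 2: discover 1; path=2>1; order=2,1
step 3: discover 4; path=2>1>4; order=2,1,4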